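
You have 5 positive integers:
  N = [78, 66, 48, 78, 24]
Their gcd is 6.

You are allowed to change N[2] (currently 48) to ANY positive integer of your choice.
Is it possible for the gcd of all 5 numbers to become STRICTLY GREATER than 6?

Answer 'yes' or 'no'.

Current gcd = 6
gcd of all OTHER numbers (without N[2]=48): gcd([78, 66, 78, 24]) = 6
The new gcd after any change is gcd(6, new_value).
This can be at most 6.
Since 6 = old gcd 6, the gcd can only stay the same or decrease.

Answer: no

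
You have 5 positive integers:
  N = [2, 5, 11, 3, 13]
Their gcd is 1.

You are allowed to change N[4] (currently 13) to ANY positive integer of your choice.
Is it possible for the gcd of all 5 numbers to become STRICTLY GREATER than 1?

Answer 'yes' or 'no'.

Current gcd = 1
gcd of all OTHER numbers (without N[4]=13): gcd([2, 5, 11, 3]) = 1
The new gcd after any change is gcd(1, new_value).
This can be at most 1.
Since 1 = old gcd 1, the gcd can only stay the same or decrease.

Answer: no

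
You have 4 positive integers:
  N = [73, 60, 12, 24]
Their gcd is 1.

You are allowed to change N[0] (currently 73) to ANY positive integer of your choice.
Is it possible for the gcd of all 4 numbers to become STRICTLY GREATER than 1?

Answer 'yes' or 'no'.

Answer: yes

Derivation:
Current gcd = 1
gcd of all OTHER numbers (without N[0]=73): gcd([60, 12, 24]) = 12
The new gcd after any change is gcd(12, new_value).
This can be at most 12.
Since 12 > old gcd 1, the gcd CAN increase (e.g., set N[0] = 12).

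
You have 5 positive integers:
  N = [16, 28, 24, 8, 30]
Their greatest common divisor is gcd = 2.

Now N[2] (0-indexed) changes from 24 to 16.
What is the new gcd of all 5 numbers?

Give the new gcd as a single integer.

Numbers: [16, 28, 24, 8, 30], gcd = 2
Change: index 2, 24 -> 16
gcd of the OTHER numbers (without index 2): gcd([16, 28, 8, 30]) = 2
New gcd = gcd(g_others, new_val) = gcd(2, 16) = 2

Answer: 2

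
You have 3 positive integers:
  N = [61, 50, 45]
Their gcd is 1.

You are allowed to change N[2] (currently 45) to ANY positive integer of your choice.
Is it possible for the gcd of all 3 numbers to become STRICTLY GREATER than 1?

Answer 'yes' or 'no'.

Current gcd = 1
gcd of all OTHER numbers (without N[2]=45): gcd([61, 50]) = 1
The new gcd after any change is gcd(1, new_value).
This can be at most 1.
Since 1 = old gcd 1, the gcd can only stay the same or decrease.

Answer: no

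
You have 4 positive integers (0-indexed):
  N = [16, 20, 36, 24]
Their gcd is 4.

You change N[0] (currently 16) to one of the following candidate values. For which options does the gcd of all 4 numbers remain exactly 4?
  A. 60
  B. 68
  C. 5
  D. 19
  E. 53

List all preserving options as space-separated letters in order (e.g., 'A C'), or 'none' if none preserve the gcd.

Old gcd = 4; gcd of others (without N[0]) = 4
New gcd for candidate v: gcd(4, v). Preserves old gcd iff gcd(4, v) = 4.
  Option A: v=60, gcd(4,60)=4 -> preserves
  Option B: v=68, gcd(4,68)=4 -> preserves
  Option C: v=5, gcd(4,5)=1 -> changes
  Option D: v=19, gcd(4,19)=1 -> changes
  Option E: v=53, gcd(4,53)=1 -> changes

Answer: A B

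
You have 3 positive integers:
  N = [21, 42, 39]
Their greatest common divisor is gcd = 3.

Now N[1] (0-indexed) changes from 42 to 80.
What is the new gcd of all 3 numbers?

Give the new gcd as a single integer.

Answer: 1

Derivation:
Numbers: [21, 42, 39], gcd = 3
Change: index 1, 42 -> 80
gcd of the OTHER numbers (without index 1): gcd([21, 39]) = 3
New gcd = gcd(g_others, new_val) = gcd(3, 80) = 1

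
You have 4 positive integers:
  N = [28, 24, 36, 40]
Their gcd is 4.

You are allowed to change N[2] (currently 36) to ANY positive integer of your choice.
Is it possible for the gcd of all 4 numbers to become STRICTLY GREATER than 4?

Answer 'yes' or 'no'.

Current gcd = 4
gcd of all OTHER numbers (without N[2]=36): gcd([28, 24, 40]) = 4
The new gcd after any change is gcd(4, new_value).
This can be at most 4.
Since 4 = old gcd 4, the gcd can only stay the same or decrease.

Answer: no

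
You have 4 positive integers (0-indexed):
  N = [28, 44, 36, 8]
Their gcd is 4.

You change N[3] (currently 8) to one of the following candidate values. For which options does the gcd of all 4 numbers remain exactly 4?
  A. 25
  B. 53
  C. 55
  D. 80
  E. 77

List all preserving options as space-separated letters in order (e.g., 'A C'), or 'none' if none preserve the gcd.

Answer: D

Derivation:
Old gcd = 4; gcd of others (without N[3]) = 4
New gcd for candidate v: gcd(4, v). Preserves old gcd iff gcd(4, v) = 4.
  Option A: v=25, gcd(4,25)=1 -> changes
  Option B: v=53, gcd(4,53)=1 -> changes
  Option C: v=55, gcd(4,55)=1 -> changes
  Option D: v=80, gcd(4,80)=4 -> preserves
  Option E: v=77, gcd(4,77)=1 -> changes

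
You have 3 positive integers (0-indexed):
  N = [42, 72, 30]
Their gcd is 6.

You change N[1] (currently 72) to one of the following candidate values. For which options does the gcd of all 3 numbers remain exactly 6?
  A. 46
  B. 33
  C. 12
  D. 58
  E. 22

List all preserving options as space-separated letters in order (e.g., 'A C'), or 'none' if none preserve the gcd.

Old gcd = 6; gcd of others (without N[1]) = 6
New gcd for candidate v: gcd(6, v). Preserves old gcd iff gcd(6, v) = 6.
  Option A: v=46, gcd(6,46)=2 -> changes
  Option B: v=33, gcd(6,33)=3 -> changes
  Option C: v=12, gcd(6,12)=6 -> preserves
  Option D: v=58, gcd(6,58)=2 -> changes
  Option E: v=22, gcd(6,22)=2 -> changes

Answer: C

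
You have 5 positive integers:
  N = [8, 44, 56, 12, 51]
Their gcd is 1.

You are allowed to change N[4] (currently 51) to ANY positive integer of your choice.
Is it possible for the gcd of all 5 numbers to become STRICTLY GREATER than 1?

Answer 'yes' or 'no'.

Current gcd = 1
gcd of all OTHER numbers (without N[4]=51): gcd([8, 44, 56, 12]) = 4
The new gcd after any change is gcd(4, new_value).
This can be at most 4.
Since 4 > old gcd 1, the gcd CAN increase (e.g., set N[4] = 4).

Answer: yes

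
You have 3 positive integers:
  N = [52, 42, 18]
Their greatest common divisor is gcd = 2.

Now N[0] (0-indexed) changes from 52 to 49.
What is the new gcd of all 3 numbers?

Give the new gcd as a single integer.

Answer: 1

Derivation:
Numbers: [52, 42, 18], gcd = 2
Change: index 0, 52 -> 49
gcd of the OTHER numbers (without index 0): gcd([42, 18]) = 6
New gcd = gcd(g_others, new_val) = gcd(6, 49) = 1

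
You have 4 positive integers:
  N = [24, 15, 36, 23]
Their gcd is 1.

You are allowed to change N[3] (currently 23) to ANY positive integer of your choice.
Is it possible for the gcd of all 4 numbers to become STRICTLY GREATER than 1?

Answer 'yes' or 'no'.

Current gcd = 1
gcd of all OTHER numbers (without N[3]=23): gcd([24, 15, 36]) = 3
The new gcd after any change is gcd(3, new_value).
This can be at most 3.
Since 3 > old gcd 1, the gcd CAN increase (e.g., set N[3] = 3).

Answer: yes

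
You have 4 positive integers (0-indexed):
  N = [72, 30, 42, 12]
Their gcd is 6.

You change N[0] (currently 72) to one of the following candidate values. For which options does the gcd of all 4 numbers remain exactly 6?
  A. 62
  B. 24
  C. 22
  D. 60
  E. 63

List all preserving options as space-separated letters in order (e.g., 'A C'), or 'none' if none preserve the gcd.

Answer: B D

Derivation:
Old gcd = 6; gcd of others (without N[0]) = 6
New gcd for candidate v: gcd(6, v). Preserves old gcd iff gcd(6, v) = 6.
  Option A: v=62, gcd(6,62)=2 -> changes
  Option B: v=24, gcd(6,24)=6 -> preserves
  Option C: v=22, gcd(6,22)=2 -> changes
  Option D: v=60, gcd(6,60)=6 -> preserves
  Option E: v=63, gcd(6,63)=3 -> changes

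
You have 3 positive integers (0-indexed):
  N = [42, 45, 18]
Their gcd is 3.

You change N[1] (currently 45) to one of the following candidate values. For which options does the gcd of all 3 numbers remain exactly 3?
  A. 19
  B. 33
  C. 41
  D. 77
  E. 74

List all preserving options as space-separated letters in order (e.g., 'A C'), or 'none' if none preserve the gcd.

Old gcd = 3; gcd of others (without N[1]) = 6
New gcd for candidate v: gcd(6, v). Preserves old gcd iff gcd(6, v) = 3.
  Option A: v=19, gcd(6,19)=1 -> changes
  Option B: v=33, gcd(6,33)=3 -> preserves
  Option C: v=41, gcd(6,41)=1 -> changes
  Option D: v=77, gcd(6,77)=1 -> changes
  Option E: v=74, gcd(6,74)=2 -> changes

Answer: B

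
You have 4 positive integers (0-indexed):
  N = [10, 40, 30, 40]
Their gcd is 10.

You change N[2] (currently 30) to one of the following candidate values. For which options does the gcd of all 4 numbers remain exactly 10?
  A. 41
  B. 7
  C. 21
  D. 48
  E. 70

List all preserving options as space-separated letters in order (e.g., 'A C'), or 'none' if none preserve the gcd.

Answer: E

Derivation:
Old gcd = 10; gcd of others (without N[2]) = 10
New gcd for candidate v: gcd(10, v). Preserves old gcd iff gcd(10, v) = 10.
  Option A: v=41, gcd(10,41)=1 -> changes
  Option B: v=7, gcd(10,7)=1 -> changes
  Option C: v=21, gcd(10,21)=1 -> changes
  Option D: v=48, gcd(10,48)=2 -> changes
  Option E: v=70, gcd(10,70)=10 -> preserves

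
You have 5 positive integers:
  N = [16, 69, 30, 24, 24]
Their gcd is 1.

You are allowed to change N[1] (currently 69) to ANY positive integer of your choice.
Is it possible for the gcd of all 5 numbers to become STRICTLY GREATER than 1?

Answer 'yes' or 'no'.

Answer: yes

Derivation:
Current gcd = 1
gcd of all OTHER numbers (without N[1]=69): gcd([16, 30, 24, 24]) = 2
The new gcd after any change is gcd(2, new_value).
This can be at most 2.
Since 2 > old gcd 1, the gcd CAN increase (e.g., set N[1] = 2).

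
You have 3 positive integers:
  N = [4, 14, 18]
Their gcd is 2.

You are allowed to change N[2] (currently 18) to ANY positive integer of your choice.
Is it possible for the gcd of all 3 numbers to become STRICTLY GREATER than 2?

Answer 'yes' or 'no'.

Answer: no

Derivation:
Current gcd = 2
gcd of all OTHER numbers (without N[2]=18): gcd([4, 14]) = 2
The new gcd after any change is gcd(2, new_value).
This can be at most 2.
Since 2 = old gcd 2, the gcd can only stay the same or decrease.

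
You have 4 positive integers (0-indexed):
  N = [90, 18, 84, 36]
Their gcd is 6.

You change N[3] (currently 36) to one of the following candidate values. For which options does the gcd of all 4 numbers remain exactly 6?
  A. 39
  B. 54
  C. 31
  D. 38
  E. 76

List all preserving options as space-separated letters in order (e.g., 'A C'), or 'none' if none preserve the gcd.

Old gcd = 6; gcd of others (without N[3]) = 6
New gcd for candidate v: gcd(6, v). Preserves old gcd iff gcd(6, v) = 6.
  Option A: v=39, gcd(6,39)=3 -> changes
  Option B: v=54, gcd(6,54)=6 -> preserves
  Option C: v=31, gcd(6,31)=1 -> changes
  Option D: v=38, gcd(6,38)=2 -> changes
  Option E: v=76, gcd(6,76)=2 -> changes

Answer: B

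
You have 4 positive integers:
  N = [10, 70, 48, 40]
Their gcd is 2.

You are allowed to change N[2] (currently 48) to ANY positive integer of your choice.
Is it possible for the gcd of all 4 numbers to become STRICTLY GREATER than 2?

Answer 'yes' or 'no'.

Answer: yes

Derivation:
Current gcd = 2
gcd of all OTHER numbers (without N[2]=48): gcd([10, 70, 40]) = 10
The new gcd after any change is gcd(10, new_value).
This can be at most 10.
Since 10 > old gcd 2, the gcd CAN increase (e.g., set N[2] = 10).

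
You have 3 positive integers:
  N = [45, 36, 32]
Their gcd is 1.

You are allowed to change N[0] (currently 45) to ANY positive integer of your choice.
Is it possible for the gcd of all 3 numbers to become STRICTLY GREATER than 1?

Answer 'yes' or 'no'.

Current gcd = 1
gcd of all OTHER numbers (without N[0]=45): gcd([36, 32]) = 4
The new gcd after any change is gcd(4, new_value).
This can be at most 4.
Since 4 > old gcd 1, the gcd CAN increase (e.g., set N[0] = 4).

Answer: yes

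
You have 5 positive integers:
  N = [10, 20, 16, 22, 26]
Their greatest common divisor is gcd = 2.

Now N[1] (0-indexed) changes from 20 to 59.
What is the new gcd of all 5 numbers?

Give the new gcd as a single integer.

Answer: 1

Derivation:
Numbers: [10, 20, 16, 22, 26], gcd = 2
Change: index 1, 20 -> 59
gcd of the OTHER numbers (without index 1): gcd([10, 16, 22, 26]) = 2
New gcd = gcd(g_others, new_val) = gcd(2, 59) = 1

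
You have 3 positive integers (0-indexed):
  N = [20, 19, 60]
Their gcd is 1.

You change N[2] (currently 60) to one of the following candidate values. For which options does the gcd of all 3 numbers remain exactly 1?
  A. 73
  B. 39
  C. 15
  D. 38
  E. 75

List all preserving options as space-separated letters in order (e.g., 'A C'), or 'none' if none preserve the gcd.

Old gcd = 1; gcd of others (without N[2]) = 1
New gcd for candidate v: gcd(1, v). Preserves old gcd iff gcd(1, v) = 1.
  Option A: v=73, gcd(1,73)=1 -> preserves
  Option B: v=39, gcd(1,39)=1 -> preserves
  Option C: v=15, gcd(1,15)=1 -> preserves
  Option D: v=38, gcd(1,38)=1 -> preserves
  Option E: v=75, gcd(1,75)=1 -> preserves

Answer: A B C D E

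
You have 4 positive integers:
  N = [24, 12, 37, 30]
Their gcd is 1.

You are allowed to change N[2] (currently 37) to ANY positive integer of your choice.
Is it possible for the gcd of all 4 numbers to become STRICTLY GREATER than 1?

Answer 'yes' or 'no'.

Answer: yes

Derivation:
Current gcd = 1
gcd of all OTHER numbers (without N[2]=37): gcd([24, 12, 30]) = 6
The new gcd after any change is gcd(6, new_value).
This can be at most 6.
Since 6 > old gcd 1, the gcd CAN increase (e.g., set N[2] = 6).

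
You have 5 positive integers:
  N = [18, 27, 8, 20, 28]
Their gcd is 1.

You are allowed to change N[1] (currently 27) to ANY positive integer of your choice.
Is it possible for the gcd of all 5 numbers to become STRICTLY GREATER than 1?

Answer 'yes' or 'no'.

Answer: yes

Derivation:
Current gcd = 1
gcd of all OTHER numbers (without N[1]=27): gcd([18, 8, 20, 28]) = 2
The new gcd after any change is gcd(2, new_value).
This can be at most 2.
Since 2 > old gcd 1, the gcd CAN increase (e.g., set N[1] = 2).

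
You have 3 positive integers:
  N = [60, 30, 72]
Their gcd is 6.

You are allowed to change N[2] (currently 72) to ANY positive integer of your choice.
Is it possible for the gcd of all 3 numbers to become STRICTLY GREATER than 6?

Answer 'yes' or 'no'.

Current gcd = 6
gcd of all OTHER numbers (without N[2]=72): gcd([60, 30]) = 30
The new gcd after any change is gcd(30, new_value).
This can be at most 30.
Since 30 > old gcd 6, the gcd CAN increase (e.g., set N[2] = 30).

Answer: yes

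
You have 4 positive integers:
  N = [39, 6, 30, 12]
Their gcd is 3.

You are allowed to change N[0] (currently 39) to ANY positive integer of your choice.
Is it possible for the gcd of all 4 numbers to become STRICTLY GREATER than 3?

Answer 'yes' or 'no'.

Current gcd = 3
gcd of all OTHER numbers (without N[0]=39): gcd([6, 30, 12]) = 6
The new gcd after any change is gcd(6, new_value).
This can be at most 6.
Since 6 > old gcd 3, the gcd CAN increase (e.g., set N[0] = 6).

Answer: yes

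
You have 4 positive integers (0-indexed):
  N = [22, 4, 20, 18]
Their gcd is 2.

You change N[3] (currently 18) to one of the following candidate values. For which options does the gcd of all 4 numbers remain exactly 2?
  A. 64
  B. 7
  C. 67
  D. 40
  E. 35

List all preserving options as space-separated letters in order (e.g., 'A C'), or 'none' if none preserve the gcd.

Old gcd = 2; gcd of others (without N[3]) = 2
New gcd for candidate v: gcd(2, v). Preserves old gcd iff gcd(2, v) = 2.
  Option A: v=64, gcd(2,64)=2 -> preserves
  Option B: v=7, gcd(2,7)=1 -> changes
  Option C: v=67, gcd(2,67)=1 -> changes
  Option D: v=40, gcd(2,40)=2 -> preserves
  Option E: v=35, gcd(2,35)=1 -> changes

Answer: A D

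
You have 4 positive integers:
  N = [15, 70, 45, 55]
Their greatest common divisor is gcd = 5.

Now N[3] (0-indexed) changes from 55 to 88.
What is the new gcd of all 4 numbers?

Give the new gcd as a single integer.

Numbers: [15, 70, 45, 55], gcd = 5
Change: index 3, 55 -> 88
gcd of the OTHER numbers (without index 3): gcd([15, 70, 45]) = 5
New gcd = gcd(g_others, new_val) = gcd(5, 88) = 1

Answer: 1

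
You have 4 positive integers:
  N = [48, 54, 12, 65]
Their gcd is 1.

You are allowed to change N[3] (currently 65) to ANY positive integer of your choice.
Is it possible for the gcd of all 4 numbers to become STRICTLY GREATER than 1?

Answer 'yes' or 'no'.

Answer: yes

Derivation:
Current gcd = 1
gcd of all OTHER numbers (without N[3]=65): gcd([48, 54, 12]) = 6
The new gcd after any change is gcd(6, new_value).
This can be at most 6.
Since 6 > old gcd 1, the gcd CAN increase (e.g., set N[3] = 6).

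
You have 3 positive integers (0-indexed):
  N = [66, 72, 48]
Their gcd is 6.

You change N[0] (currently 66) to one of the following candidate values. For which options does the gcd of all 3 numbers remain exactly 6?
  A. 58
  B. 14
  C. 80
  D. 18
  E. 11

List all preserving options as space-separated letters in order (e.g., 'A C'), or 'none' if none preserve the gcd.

Answer: D

Derivation:
Old gcd = 6; gcd of others (without N[0]) = 24
New gcd for candidate v: gcd(24, v). Preserves old gcd iff gcd(24, v) = 6.
  Option A: v=58, gcd(24,58)=2 -> changes
  Option B: v=14, gcd(24,14)=2 -> changes
  Option C: v=80, gcd(24,80)=8 -> changes
  Option D: v=18, gcd(24,18)=6 -> preserves
  Option E: v=11, gcd(24,11)=1 -> changes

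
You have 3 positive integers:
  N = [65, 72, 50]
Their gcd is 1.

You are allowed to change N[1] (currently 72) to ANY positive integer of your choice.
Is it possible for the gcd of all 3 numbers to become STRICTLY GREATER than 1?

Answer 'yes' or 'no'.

Answer: yes

Derivation:
Current gcd = 1
gcd of all OTHER numbers (without N[1]=72): gcd([65, 50]) = 5
The new gcd after any change is gcd(5, new_value).
This can be at most 5.
Since 5 > old gcd 1, the gcd CAN increase (e.g., set N[1] = 5).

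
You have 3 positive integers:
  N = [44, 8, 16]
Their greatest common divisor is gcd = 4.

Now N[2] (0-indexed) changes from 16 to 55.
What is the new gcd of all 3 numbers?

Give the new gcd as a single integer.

Answer: 1

Derivation:
Numbers: [44, 8, 16], gcd = 4
Change: index 2, 16 -> 55
gcd of the OTHER numbers (without index 2): gcd([44, 8]) = 4
New gcd = gcd(g_others, new_val) = gcd(4, 55) = 1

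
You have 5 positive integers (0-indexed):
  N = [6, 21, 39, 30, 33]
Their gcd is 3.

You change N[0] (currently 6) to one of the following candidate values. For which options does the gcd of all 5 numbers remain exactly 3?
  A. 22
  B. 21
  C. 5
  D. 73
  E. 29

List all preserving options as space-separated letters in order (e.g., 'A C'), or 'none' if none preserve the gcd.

Answer: B

Derivation:
Old gcd = 3; gcd of others (without N[0]) = 3
New gcd for candidate v: gcd(3, v). Preserves old gcd iff gcd(3, v) = 3.
  Option A: v=22, gcd(3,22)=1 -> changes
  Option B: v=21, gcd(3,21)=3 -> preserves
  Option C: v=5, gcd(3,5)=1 -> changes
  Option D: v=73, gcd(3,73)=1 -> changes
  Option E: v=29, gcd(3,29)=1 -> changes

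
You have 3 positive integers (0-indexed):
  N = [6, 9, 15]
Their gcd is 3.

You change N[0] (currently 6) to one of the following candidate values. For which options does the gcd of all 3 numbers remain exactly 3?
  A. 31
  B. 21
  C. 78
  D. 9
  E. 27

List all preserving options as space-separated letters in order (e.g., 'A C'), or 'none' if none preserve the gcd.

Old gcd = 3; gcd of others (without N[0]) = 3
New gcd for candidate v: gcd(3, v). Preserves old gcd iff gcd(3, v) = 3.
  Option A: v=31, gcd(3,31)=1 -> changes
  Option B: v=21, gcd(3,21)=3 -> preserves
  Option C: v=78, gcd(3,78)=3 -> preserves
  Option D: v=9, gcd(3,9)=3 -> preserves
  Option E: v=27, gcd(3,27)=3 -> preserves

Answer: B C D E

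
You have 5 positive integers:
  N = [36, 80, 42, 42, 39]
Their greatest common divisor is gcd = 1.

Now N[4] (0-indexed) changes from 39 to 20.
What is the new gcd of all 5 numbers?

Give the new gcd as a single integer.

Answer: 2

Derivation:
Numbers: [36, 80, 42, 42, 39], gcd = 1
Change: index 4, 39 -> 20
gcd of the OTHER numbers (without index 4): gcd([36, 80, 42, 42]) = 2
New gcd = gcd(g_others, new_val) = gcd(2, 20) = 2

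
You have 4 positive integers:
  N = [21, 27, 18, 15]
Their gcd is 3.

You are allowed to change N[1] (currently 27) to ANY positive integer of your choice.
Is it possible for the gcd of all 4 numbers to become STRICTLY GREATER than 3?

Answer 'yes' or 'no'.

Current gcd = 3
gcd of all OTHER numbers (without N[1]=27): gcd([21, 18, 15]) = 3
The new gcd after any change is gcd(3, new_value).
This can be at most 3.
Since 3 = old gcd 3, the gcd can only stay the same or decrease.

Answer: no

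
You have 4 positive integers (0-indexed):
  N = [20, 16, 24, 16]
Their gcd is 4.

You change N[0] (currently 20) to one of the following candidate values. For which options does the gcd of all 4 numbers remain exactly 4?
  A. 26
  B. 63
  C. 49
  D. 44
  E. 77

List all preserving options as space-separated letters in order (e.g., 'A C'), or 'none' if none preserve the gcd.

Old gcd = 4; gcd of others (without N[0]) = 8
New gcd for candidate v: gcd(8, v). Preserves old gcd iff gcd(8, v) = 4.
  Option A: v=26, gcd(8,26)=2 -> changes
  Option B: v=63, gcd(8,63)=1 -> changes
  Option C: v=49, gcd(8,49)=1 -> changes
  Option D: v=44, gcd(8,44)=4 -> preserves
  Option E: v=77, gcd(8,77)=1 -> changes

Answer: D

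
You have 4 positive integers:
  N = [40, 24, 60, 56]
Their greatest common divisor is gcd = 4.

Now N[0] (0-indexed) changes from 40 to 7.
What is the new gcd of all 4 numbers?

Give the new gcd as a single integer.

Numbers: [40, 24, 60, 56], gcd = 4
Change: index 0, 40 -> 7
gcd of the OTHER numbers (without index 0): gcd([24, 60, 56]) = 4
New gcd = gcd(g_others, new_val) = gcd(4, 7) = 1

Answer: 1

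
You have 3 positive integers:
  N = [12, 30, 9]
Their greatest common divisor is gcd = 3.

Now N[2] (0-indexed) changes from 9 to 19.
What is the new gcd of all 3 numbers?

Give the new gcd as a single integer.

Answer: 1

Derivation:
Numbers: [12, 30, 9], gcd = 3
Change: index 2, 9 -> 19
gcd of the OTHER numbers (without index 2): gcd([12, 30]) = 6
New gcd = gcd(g_others, new_val) = gcd(6, 19) = 1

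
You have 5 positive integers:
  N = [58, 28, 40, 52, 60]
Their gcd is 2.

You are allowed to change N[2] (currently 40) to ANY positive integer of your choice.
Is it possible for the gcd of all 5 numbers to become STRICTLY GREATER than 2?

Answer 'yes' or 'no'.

Current gcd = 2
gcd of all OTHER numbers (without N[2]=40): gcd([58, 28, 52, 60]) = 2
The new gcd after any change is gcd(2, new_value).
This can be at most 2.
Since 2 = old gcd 2, the gcd can only stay the same or decrease.

Answer: no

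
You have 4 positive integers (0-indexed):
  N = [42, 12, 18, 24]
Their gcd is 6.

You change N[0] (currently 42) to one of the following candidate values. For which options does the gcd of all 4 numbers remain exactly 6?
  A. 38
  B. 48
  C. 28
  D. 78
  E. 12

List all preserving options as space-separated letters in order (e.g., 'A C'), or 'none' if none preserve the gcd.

Answer: B D E

Derivation:
Old gcd = 6; gcd of others (without N[0]) = 6
New gcd for candidate v: gcd(6, v). Preserves old gcd iff gcd(6, v) = 6.
  Option A: v=38, gcd(6,38)=2 -> changes
  Option B: v=48, gcd(6,48)=6 -> preserves
  Option C: v=28, gcd(6,28)=2 -> changes
  Option D: v=78, gcd(6,78)=6 -> preserves
  Option E: v=12, gcd(6,12)=6 -> preserves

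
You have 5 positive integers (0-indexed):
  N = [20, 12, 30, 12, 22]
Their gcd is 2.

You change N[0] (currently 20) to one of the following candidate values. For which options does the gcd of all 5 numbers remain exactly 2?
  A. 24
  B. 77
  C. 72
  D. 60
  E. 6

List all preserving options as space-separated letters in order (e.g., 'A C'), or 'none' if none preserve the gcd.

Old gcd = 2; gcd of others (without N[0]) = 2
New gcd for candidate v: gcd(2, v). Preserves old gcd iff gcd(2, v) = 2.
  Option A: v=24, gcd(2,24)=2 -> preserves
  Option B: v=77, gcd(2,77)=1 -> changes
  Option C: v=72, gcd(2,72)=2 -> preserves
  Option D: v=60, gcd(2,60)=2 -> preserves
  Option E: v=6, gcd(2,6)=2 -> preserves

Answer: A C D E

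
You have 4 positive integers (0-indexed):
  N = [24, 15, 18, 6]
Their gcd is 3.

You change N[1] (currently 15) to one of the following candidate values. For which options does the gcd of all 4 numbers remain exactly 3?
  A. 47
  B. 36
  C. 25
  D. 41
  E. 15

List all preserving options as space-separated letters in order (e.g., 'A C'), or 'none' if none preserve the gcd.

Answer: E

Derivation:
Old gcd = 3; gcd of others (without N[1]) = 6
New gcd for candidate v: gcd(6, v). Preserves old gcd iff gcd(6, v) = 3.
  Option A: v=47, gcd(6,47)=1 -> changes
  Option B: v=36, gcd(6,36)=6 -> changes
  Option C: v=25, gcd(6,25)=1 -> changes
  Option D: v=41, gcd(6,41)=1 -> changes
  Option E: v=15, gcd(6,15)=3 -> preserves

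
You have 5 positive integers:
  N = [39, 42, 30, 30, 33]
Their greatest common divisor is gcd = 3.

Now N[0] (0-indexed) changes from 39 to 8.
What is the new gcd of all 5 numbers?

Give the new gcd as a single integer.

Numbers: [39, 42, 30, 30, 33], gcd = 3
Change: index 0, 39 -> 8
gcd of the OTHER numbers (without index 0): gcd([42, 30, 30, 33]) = 3
New gcd = gcd(g_others, new_val) = gcd(3, 8) = 1

Answer: 1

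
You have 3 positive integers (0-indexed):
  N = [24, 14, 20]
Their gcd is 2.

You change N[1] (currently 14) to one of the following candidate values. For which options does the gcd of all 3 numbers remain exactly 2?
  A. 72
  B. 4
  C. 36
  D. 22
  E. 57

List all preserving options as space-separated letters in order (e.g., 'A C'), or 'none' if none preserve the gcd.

Answer: D

Derivation:
Old gcd = 2; gcd of others (without N[1]) = 4
New gcd for candidate v: gcd(4, v). Preserves old gcd iff gcd(4, v) = 2.
  Option A: v=72, gcd(4,72)=4 -> changes
  Option B: v=4, gcd(4,4)=4 -> changes
  Option C: v=36, gcd(4,36)=4 -> changes
  Option D: v=22, gcd(4,22)=2 -> preserves
  Option E: v=57, gcd(4,57)=1 -> changes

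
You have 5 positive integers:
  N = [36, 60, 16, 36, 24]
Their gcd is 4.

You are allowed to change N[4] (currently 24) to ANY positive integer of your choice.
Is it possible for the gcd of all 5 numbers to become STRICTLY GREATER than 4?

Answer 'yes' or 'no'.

Current gcd = 4
gcd of all OTHER numbers (without N[4]=24): gcd([36, 60, 16, 36]) = 4
The new gcd after any change is gcd(4, new_value).
This can be at most 4.
Since 4 = old gcd 4, the gcd can only stay the same or decrease.

Answer: no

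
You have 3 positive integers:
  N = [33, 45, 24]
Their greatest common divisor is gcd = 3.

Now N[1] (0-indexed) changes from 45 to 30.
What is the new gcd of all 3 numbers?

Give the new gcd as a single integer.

Answer: 3

Derivation:
Numbers: [33, 45, 24], gcd = 3
Change: index 1, 45 -> 30
gcd of the OTHER numbers (without index 1): gcd([33, 24]) = 3
New gcd = gcd(g_others, new_val) = gcd(3, 30) = 3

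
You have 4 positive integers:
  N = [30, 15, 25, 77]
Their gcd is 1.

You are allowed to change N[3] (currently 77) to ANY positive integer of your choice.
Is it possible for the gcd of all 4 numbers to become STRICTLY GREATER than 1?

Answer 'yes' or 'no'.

Current gcd = 1
gcd of all OTHER numbers (without N[3]=77): gcd([30, 15, 25]) = 5
The new gcd after any change is gcd(5, new_value).
This can be at most 5.
Since 5 > old gcd 1, the gcd CAN increase (e.g., set N[3] = 5).

Answer: yes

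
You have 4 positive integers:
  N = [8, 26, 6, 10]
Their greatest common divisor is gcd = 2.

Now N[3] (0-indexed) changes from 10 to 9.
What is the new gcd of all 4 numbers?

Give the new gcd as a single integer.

Numbers: [8, 26, 6, 10], gcd = 2
Change: index 3, 10 -> 9
gcd of the OTHER numbers (without index 3): gcd([8, 26, 6]) = 2
New gcd = gcd(g_others, new_val) = gcd(2, 9) = 1

Answer: 1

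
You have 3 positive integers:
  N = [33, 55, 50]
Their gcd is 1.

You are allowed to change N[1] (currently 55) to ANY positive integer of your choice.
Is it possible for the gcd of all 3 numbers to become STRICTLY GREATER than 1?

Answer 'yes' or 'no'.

Current gcd = 1
gcd of all OTHER numbers (without N[1]=55): gcd([33, 50]) = 1
The new gcd after any change is gcd(1, new_value).
This can be at most 1.
Since 1 = old gcd 1, the gcd can only stay the same or decrease.

Answer: no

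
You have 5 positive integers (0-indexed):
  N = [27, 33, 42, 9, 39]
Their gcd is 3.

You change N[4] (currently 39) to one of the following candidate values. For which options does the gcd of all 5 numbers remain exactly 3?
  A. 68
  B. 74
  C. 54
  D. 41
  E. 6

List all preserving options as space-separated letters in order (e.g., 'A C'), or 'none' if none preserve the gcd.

Old gcd = 3; gcd of others (without N[4]) = 3
New gcd for candidate v: gcd(3, v). Preserves old gcd iff gcd(3, v) = 3.
  Option A: v=68, gcd(3,68)=1 -> changes
  Option B: v=74, gcd(3,74)=1 -> changes
  Option C: v=54, gcd(3,54)=3 -> preserves
  Option D: v=41, gcd(3,41)=1 -> changes
  Option E: v=6, gcd(3,6)=3 -> preserves

Answer: C E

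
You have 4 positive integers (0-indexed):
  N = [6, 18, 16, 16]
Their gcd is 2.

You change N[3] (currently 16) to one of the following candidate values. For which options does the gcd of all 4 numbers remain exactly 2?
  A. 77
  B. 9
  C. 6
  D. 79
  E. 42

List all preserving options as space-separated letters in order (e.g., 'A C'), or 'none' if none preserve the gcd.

Old gcd = 2; gcd of others (without N[3]) = 2
New gcd for candidate v: gcd(2, v). Preserves old gcd iff gcd(2, v) = 2.
  Option A: v=77, gcd(2,77)=1 -> changes
  Option B: v=9, gcd(2,9)=1 -> changes
  Option C: v=6, gcd(2,6)=2 -> preserves
  Option D: v=79, gcd(2,79)=1 -> changes
  Option E: v=42, gcd(2,42)=2 -> preserves

Answer: C E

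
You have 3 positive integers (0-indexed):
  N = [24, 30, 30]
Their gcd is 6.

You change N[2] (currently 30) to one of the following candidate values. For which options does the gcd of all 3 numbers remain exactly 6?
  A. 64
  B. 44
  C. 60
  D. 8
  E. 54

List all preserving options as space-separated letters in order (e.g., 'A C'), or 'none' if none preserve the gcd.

Answer: C E

Derivation:
Old gcd = 6; gcd of others (without N[2]) = 6
New gcd for candidate v: gcd(6, v). Preserves old gcd iff gcd(6, v) = 6.
  Option A: v=64, gcd(6,64)=2 -> changes
  Option B: v=44, gcd(6,44)=2 -> changes
  Option C: v=60, gcd(6,60)=6 -> preserves
  Option D: v=8, gcd(6,8)=2 -> changes
  Option E: v=54, gcd(6,54)=6 -> preserves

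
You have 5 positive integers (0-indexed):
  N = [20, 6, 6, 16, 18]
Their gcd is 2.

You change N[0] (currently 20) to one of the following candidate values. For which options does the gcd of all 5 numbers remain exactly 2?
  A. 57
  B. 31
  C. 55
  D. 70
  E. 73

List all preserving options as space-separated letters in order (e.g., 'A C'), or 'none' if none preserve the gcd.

Answer: D

Derivation:
Old gcd = 2; gcd of others (without N[0]) = 2
New gcd for candidate v: gcd(2, v). Preserves old gcd iff gcd(2, v) = 2.
  Option A: v=57, gcd(2,57)=1 -> changes
  Option B: v=31, gcd(2,31)=1 -> changes
  Option C: v=55, gcd(2,55)=1 -> changes
  Option D: v=70, gcd(2,70)=2 -> preserves
  Option E: v=73, gcd(2,73)=1 -> changes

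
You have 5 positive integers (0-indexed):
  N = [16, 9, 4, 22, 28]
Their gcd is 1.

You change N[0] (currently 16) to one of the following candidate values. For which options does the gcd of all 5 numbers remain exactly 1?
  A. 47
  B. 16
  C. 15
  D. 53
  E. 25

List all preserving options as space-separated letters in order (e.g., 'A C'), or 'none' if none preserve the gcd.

Old gcd = 1; gcd of others (without N[0]) = 1
New gcd for candidate v: gcd(1, v). Preserves old gcd iff gcd(1, v) = 1.
  Option A: v=47, gcd(1,47)=1 -> preserves
  Option B: v=16, gcd(1,16)=1 -> preserves
  Option C: v=15, gcd(1,15)=1 -> preserves
  Option D: v=53, gcd(1,53)=1 -> preserves
  Option E: v=25, gcd(1,25)=1 -> preserves

Answer: A B C D E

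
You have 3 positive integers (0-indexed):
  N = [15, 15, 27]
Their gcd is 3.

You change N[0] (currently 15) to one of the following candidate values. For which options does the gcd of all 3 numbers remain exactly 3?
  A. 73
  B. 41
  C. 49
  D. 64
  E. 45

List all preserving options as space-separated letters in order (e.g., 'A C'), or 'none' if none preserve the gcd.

Old gcd = 3; gcd of others (without N[0]) = 3
New gcd for candidate v: gcd(3, v). Preserves old gcd iff gcd(3, v) = 3.
  Option A: v=73, gcd(3,73)=1 -> changes
  Option B: v=41, gcd(3,41)=1 -> changes
  Option C: v=49, gcd(3,49)=1 -> changes
  Option D: v=64, gcd(3,64)=1 -> changes
  Option E: v=45, gcd(3,45)=3 -> preserves

Answer: E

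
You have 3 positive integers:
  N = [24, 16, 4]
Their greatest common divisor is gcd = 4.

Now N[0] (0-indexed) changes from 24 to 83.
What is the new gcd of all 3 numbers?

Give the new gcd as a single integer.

Answer: 1

Derivation:
Numbers: [24, 16, 4], gcd = 4
Change: index 0, 24 -> 83
gcd of the OTHER numbers (without index 0): gcd([16, 4]) = 4
New gcd = gcd(g_others, new_val) = gcd(4, 83) = 1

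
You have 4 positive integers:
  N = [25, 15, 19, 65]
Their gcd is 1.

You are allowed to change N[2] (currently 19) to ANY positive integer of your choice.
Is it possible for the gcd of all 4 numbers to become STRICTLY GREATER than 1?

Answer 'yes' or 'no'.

Current gcd = 1
gcd of all OTHER numbers (without N[2]=19): gcd([25, 15, 65]) = 5
The new gcd after any change is gcd(5, new_value).
This can be at most 5.
Since 5 > old gcd 1, the gcd CAN increase (e.g., set N[2] = 5).

Answer: yes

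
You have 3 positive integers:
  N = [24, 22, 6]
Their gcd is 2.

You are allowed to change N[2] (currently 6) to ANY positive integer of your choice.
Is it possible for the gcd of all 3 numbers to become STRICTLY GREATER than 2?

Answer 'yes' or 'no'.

Current gcd = 2
gcd of all OTHER numbers (without N[2]=6): gcd([24, 22]) = 2
The new gcd after any change is gcd(2, new_value).
This can be at most 2.
Since 2 = old gcd 2, the gcd can only stay the same or decrease.

Answer: no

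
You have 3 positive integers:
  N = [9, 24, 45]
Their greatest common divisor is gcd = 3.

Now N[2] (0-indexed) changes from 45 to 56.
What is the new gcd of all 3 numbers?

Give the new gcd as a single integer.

Answer: 1

Derivation:
Numbers: [9, 24, 45], gcd = 3
Change: index 2, 45 -> 56
gcd of the OTHER numbers (without index 2): gcd([9, 24]) = 3
New gcd = gcd(g_others, new_val) = gcd(3, 56) = 1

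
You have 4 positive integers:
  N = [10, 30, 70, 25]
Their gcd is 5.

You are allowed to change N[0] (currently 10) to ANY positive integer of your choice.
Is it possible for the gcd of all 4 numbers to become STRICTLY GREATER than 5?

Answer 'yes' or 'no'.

Answer: no

Derivation:
Current gcd = 5
gcd of all OTHER numbers (without N[0]=10): gcd([30, 70, 25]) = 5
The new gcd after any change is gcd(5, new_value).
This can be at most 5.
Since 5 = old gcd 5, the gcd can only stay the same or decrease.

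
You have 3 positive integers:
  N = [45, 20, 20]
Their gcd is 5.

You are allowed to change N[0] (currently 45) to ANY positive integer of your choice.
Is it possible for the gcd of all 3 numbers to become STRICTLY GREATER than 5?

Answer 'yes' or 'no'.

Answer: yes

Derivation:
Current gcd = 5
gcd of all OTHER numbers (without N[0]=45): gcd([20, 20]) = 20
The new gcd after any change is gcd(20, new_value).
This can be at most 20.
Since 20 > old gcd 5, the gcd CAN increase (e.g., set N[0] = 20).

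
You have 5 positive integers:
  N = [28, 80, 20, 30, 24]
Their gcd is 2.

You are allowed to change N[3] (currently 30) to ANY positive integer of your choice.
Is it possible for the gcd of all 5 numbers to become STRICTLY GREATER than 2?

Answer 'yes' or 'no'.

Answer: yes

Derivation:
Current gcd = 2
gcd of all OTHER numbers (without N[3]=30): gcd([28, 80, 20, 24]) = 4
The new gcd after any change is gcd(4, new_value).
This can be at most 4.
Since 4 > old gcd 2, the gcd CAN increase (e.g., set N[3] = 4).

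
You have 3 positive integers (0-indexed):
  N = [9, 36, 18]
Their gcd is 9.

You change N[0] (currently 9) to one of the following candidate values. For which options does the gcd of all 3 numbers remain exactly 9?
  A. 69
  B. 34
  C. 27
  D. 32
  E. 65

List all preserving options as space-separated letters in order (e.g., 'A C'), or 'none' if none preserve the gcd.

Old gcd = 9; gcd of others (without N[0]) = 18
New gcd for candidate v: gcd(18, v). Preserves old gcd iff gcd(18, v) = 9.
  Option A: v=69, gcd(18,69)=3 -> changes
  Option B: v=34, gcd(18,34)=2 -> changes
  Option C: v=27, gcd(18,27)=9 -> preserves
  Option D: v=32, gcd(18,32)=2 -> changes
  Option E: v=65, gcd(18,65)=1 -> changes

Answer: C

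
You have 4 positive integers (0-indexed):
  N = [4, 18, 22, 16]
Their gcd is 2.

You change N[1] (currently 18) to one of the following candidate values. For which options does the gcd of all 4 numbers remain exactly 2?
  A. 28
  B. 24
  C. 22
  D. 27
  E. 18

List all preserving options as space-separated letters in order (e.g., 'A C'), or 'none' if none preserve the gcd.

Old gcd = 2; gcd of others (without N[1]) = 2
New gcd for candidate v: gcd(2, v). Preserves old gcd iff gcd(2, v) = 2.
  Option A: v=28, gcd(2,28)=2 -> preserves
  Option B: v=24, gcd(2,24)=2 -> preserves
  Option C: v=22, gcd(2,22)=2 -> preserves
  Option D: v=27, gcd(2,27)=1 -> changes
  Option E: v=18, gcd(2,18)=2 -> preserves

Answer: A B C E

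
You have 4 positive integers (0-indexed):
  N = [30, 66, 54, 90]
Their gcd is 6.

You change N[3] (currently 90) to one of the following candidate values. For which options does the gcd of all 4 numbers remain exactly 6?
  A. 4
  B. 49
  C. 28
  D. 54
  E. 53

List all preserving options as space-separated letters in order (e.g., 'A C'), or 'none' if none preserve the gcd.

Old gcd = 6; gcd of others (without N[3]) = 6
New gcd for candidate v: gcd(6, v). Preserves old gcd iff gcd(6, v) = 6.
  Option A: v=4, gcd(6,4)=2 -> changes
  Option B: v=49, gcd(6,49)=1 -> changes
  Option C: v=28, gcd(6,28)=2 -> changes
  Option D: v=54, gcd(6,54)=6 -> preserves
  Option E: v=53, gcd(6,53)=1 -> changes

Answer: D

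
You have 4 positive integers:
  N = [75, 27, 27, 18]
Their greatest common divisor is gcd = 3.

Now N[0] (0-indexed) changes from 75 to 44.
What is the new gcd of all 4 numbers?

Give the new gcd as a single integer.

Numbers: [75, 27, 27, 18], gcd = 3
Change: index 0, 75 -> 44
gcd of the OTHER numbers (without index 0): gcd([27, 27, 18]) = 9
New gcd = gcd(g_others, new_val) = gcd(9, 44) = 1

Answer: 1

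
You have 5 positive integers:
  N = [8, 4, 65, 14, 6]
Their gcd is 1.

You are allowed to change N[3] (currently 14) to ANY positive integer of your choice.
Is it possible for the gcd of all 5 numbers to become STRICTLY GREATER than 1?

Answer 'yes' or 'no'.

Answer: no

Derivation:
Current gcd = 1
gcd of all OTHER numbers (without N[3]=14): gcd([8, 4, 65, 6]) = 1
The new gcd after any change is gcd(1, new_value).
This can be at most 1.
Since 1 = old gcd 1, the gcd can only stay the same or decrease.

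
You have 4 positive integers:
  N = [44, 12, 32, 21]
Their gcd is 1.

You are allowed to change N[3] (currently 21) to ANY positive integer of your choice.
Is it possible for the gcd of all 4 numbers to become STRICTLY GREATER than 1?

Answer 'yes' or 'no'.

Answer: yes

Derivation:
Current gcd = 1
gcd of all OTHER numbers (without N[3]=21): gcd([44, 12, 32]) = 4
The new gcd after any change is gcd(4, new_value).
This can be at most 4.
Since 4 > old gcd 1, the gcd CAN increase (e.g., set N[3] = 4).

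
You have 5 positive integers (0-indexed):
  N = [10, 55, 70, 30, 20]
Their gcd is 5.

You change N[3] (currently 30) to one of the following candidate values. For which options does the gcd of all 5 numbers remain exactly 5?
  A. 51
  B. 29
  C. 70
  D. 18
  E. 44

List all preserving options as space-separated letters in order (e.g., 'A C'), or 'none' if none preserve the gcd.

Answer: C

Derivation:
Old gcd = 5; gcd of others (without N[3]) = 5
New gcd for candidate v: gcd(5, v). Preserves old gcd iff gcd(5, v) = 5.
  Option A: v=51, gcd(5,51)=1 -> changes
  Option B: v=29, gcd(5,29)=1 -> changes
  Option C: v=70, gcd(5,70)=5 -> preserves
  Option D: v=18, gcd(5,18)=1 -> changes
  Option E: v=44, gcd(5,44)=1 -> changes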